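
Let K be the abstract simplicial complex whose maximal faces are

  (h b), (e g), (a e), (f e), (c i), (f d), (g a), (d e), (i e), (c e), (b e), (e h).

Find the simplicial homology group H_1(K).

H_1 = Z^4.

Order the vertices as a < b < c < d < e < f < g < h < i. Listing each simplex with vertices in this order, K has dimension 1 with simplices:

  0-simplices (9): a, b, c, d, e, f, g, h, i
  1-simplices (12): ae, ag, be, bh, ce, ci, de, df, ef, eg, eh, ei

Hence C_0 ≅ Z^9, C_1 ≅ Z^12.

∂_1: C_1 → C_0 is given by ∂[p,q] = [q] − [p]. For instance
  ∂eh = h − e.
The 9×12 boundary matrix has rank 8 and Smith normal form diag(1,1,1,1,1,1,1,1).

Now H_k = ker ∂_k / im ∂_{k+1}, so:

  H_1: rank ker ∂_1 − rank ∂_2 = (12 − 8) − 0 = 4, and there is no ∂_2, so H_1 ≅ Z^4.

(K is a triangulation of a wedge of 4 circles.)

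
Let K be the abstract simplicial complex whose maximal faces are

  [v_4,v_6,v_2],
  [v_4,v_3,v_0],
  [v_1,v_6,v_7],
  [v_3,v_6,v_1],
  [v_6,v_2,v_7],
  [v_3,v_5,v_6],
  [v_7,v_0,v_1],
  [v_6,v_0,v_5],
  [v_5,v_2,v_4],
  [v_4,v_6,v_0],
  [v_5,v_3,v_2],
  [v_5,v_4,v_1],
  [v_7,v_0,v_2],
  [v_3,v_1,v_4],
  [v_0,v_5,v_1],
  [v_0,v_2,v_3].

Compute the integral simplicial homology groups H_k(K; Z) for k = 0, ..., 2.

H_0 ≅ Z,  H_1 ≅ Z^2,  H_2 ≅ Z.

Order the vertices as v_0 < v_1 < v_2 < v_3 < v_4 < v_5 < v_6 < v_7. Listing each simplex with vertices in this order, K has dimension 2 with simplices:

  0-simplices (8): [v_0], [v_1], [v_2], [v_3], [v_4], [v_5], [v_6], [v_7]
  1-simplices (24): (24 of them)
  2-simplices (16): (16 of them)

so the chain groups are C_0 ≅ Z^8, C_1 ≅ Z^24, C_2 ≅ Z^16.

Boundary ∂_1: C_1 → C_0 is given by ∂[p,q] = [q] − [p]. For instance
  ∂[v_0,v_7] = [v_7] − [v_0].
The resulting 8×24 matrix has rank 7, and its Smith normal form has invariant factors (1,1,1,1,1,1,1).

The boundary map ∂_2: C_2 → C_1 maps a triangle to the signed sum of its edges. For instance
  ∂[v_1,v_4,v_5] = [v_4,v_5] − [v_1,v_5] + [v_1,v_4],
  ∂[v_2,v_4,v_5] = [v_4,v_5] − [v_2,v_5] + [v_2,v_4].
As a 24×16 matrix over Z this has rank 15, with invariant factors (1,1,1,1,1,1,1,1,1,1,1,1,1,1,1).

From H_k ≅ ker(∂_k) / im(∂_{k+1}) we obtain:

  H_0: rank C_0 − rank ∂_1 = 8 − 7 = 1, and the invariant factors of ∂_1 are all 1, so H_0 ≅ Z.
  H_1: rank ker ∂_1 − rank ∂_2 = (24 − 7) − 15 = 2, and the invariant factors of ∂_2 are all 1, so H_1 ≅ Z^2.
  H_2: rank ker ∂_2 − rank ∂_3 = (16 − 15) − 0 = 1, and there is no ∂_3, so H_2 ≅ Z.

As a check, the Euler characteristic is 8 − 24 + 16 = 0, which agrees with 1 − 2 + 1 = 0.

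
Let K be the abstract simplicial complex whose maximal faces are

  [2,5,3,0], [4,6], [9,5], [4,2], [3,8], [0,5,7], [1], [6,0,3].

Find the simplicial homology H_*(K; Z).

Take the total order 0 < 1 < 2 < 3 < 4 < 5 < 6 < 7 < 8 < 9 on the vertex set. Then K (dimension 3) consists of the simplices:

  0-simplices (10): [0], [1], [2], [3], [4], [5], [6], [7], [8], [9]
  1-simplices (14): [0,2], [0,3], [0,5], [0,6], [0,7], [2,3], [2,4], [2,5], [3,5], [3,6], [3,8], [4,6], [5,7], [5,9]
  2-simplices (6): [0,2,3], [0,2,5], [0,3,5], [0,3,6], [0,5,7], [2,3,5]
  3-simplices (1): [0,2,3,5]

Hence C_0 ≅ Z^10, C_1 ≅ Z^14, C_2 ≅ Z^6, C_3 ≅ Z^1.

∂_1: C_1 → C_0 maps an edge to its endpoints' difference, ∂[p,q] = q − p. For instance
  ∂[2,3] = [3] − [2].
The resulting 10×14 matrix has rank 8, and its Smith normal form has invariant factors (1,1,1,1,1,1,1,1).

∂_2: C_2 → C_1 acts by ∂[p,q,r] = [q,r] − [p,r] + [p,q]. For instance
  ∂[0,2,3] = [2,3] − [0,3] + [0,2],
  ∂[0,3,6] = [3,6] − [0,6] + [0,3].
The 14×6 boundary matrix has rank 5 and Smith normal form diag(1,1,1,1,1).

Boundary ∂_3: C_3 → C_2 sends each 3-simplex σ to the alternating sum Σ_i (−1)^i (σ with its i-th vertex removed). For instance
  ∂[0,2,3,5] = [2,3,5] − [0,3,5] + [0,2,5] − [0,2,3].
This gives a 6×1 integer matrix of rank 1; reducing to Smith normal form yields diagonal entries (1).

Reading off H_k = ker ∂_k / im ∂_{k+1}:

  H_0: rank C_0 − rank ∂_1 = 10 − 8 = 2, and the invariant factors of ∂_1 are all 1, so H_0 = Z^2.
  H_1: rank ker ∂_1 − rank ∂_2 = (14 − 8) − 5 = 1, and the invariant factors of ∂_2 are all 1, so H_1 = Z.
  H_2: rank ker ∂_2 − rank ∂_3 = (6 − 5) − 1 = 0, and the invariant factors of ∂_3 are all 1, so H_2 = 0.
  H_3: rank ker ∂_3 − rank ∂_4 = (1 − 1) − 0 = 0, and there is no ∂_4, so H_3 = 0.

As a check, the Euler characteristic is 10 − 14 + 6 − 1 = 1, which agrees with 2 − 1 + 0 − 0 = 1.

H_0 ≅ Z^2,  H_1 ≅ Z,  H_2 = 0,  H_3 = 0.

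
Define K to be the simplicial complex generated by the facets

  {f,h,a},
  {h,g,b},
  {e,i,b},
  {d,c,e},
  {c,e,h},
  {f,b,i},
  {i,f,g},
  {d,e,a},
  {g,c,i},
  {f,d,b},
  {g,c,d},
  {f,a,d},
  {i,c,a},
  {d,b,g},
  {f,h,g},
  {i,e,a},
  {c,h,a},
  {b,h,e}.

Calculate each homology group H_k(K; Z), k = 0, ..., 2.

Take the total order a < b < c < d < e < f < g < h < i on the vertex set. Then K (dimension 2) consists of the simplices:

  0-simplices (9): a, b, c, d, e, f, g, h, i
  1-simplices (27): ac, ad, ae, af, ah, ai, bd, be, bf, bg, bh, bi, cd, ce, cg, ch, ci, de, df, dg, eh, ei, fg, fh, fi, gh, gi
  2-simplices (18): ach, aci, ade, adf, aei, afh, bdf, bdg, beh, bei, bfi, bgh, cde, cdg, ceh, cgi, fgh, fgi

so the chain groups are C_0 ≅ Z^9, C_1 ≅ Z^27, C_2 ≅ Z^18.

Boundary ∂_1: C_1 → C_0 sends each edge [p,q] (with p < q) to q − p. For instance
  ∂cg = g − c.
As a 9×27 matrix over Z this has rank 8, with invariant factors (1,1,1,1,1,1,1,1).

Boundary ∂_2: C_2 → C_1 sends each 2-simplex [p,q,r] to [q,r] − [p,r] + [p,q]. For instance
  ∂bdf = df − bf + bd,
  ∂adf = df − af + ad.
This gives a 27×18 integer matrix of rank 18; reducing to Smith normal form yields diagonal entries (1,1,1,1,1,1,1,1,1,1,1,1,1,1,1,1,1,2).

Reading off H_k = ker ∂_k / im ∂_{k+1}:

  H_0: rank C_0 − rank ∂_1 = 9 − 8 = 1, and the invariant factors of ∂_1 are all 1, so H_0 ≅ Z.
  H_1: rank ker ∂_1 − rank ∂_2 = (27 − 8) − 18 = 1, and ∂_2 has invariant factor 2 > 1, so H_1 ≅ Z ⊕ Z/2.
  H_2: rank ker ∂_2 − rank ∂_3 = (18 − 18) − 0 = 0, and there is no ∂_3, so H_2 ≅ 0.

As a check, the Euler characteristic is 9 − 27 + 18 = 0, which agrees with 1 − 1 + 0 = 0.

H_0 = Z,  H_1 = Z ⊕ Z/2,  H_2 = 0.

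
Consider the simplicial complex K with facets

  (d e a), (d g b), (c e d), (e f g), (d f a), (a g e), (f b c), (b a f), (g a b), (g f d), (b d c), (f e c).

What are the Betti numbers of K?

b_0 = 1, b_1 = 0, b_2 = 0.

Fix the vertex order a < b < c < d < e < f < g and write every simplex with vertices in increasing order. Then dim K = 2 and the simplices of K are:

  0-simplices (7): a, b, c, d, e, f, g
  1-simplices (18): ab, ad, ae, af, ag, bc, bd, bf, bg, cd, ce, cf, de, df, dg, ef, eg, fg
  2-simplices (12): abf, abg, ade, adf, aeg, bcd, bcf, bdg, cde, cef, dfg, efg

Hence C_0 ≅ Z^7, C_1 ≅ Z^18, C_2 ≅ Z^12.

Boundary ∂_1: C_1 → C_0 maps an edge to its endpoints' difference, ∂[p,q] = q − p.
This gives a 7×18 integer matrix of rank 6; reducing to Smith normal form yields diagonal entries (1,1,1,1,1,1).

∂_2: C_2 → C_1 acts by ∂[p,q,r] = [q,r] − [p,r] + [p,q]. For instance
  ∂efg = fg − eg + ef,
  ∂abf = bf − af + ab.
This gives a 18×12 integer matrix of rank 12; reducing to Smith normal form yields diagonal entries (1,1,1,1,1,1,1,1,1,1,1,2).

Computing H_k = (kernel of ∂_k) / (image of ∂_{k+1}):

  H_0: rank C_0 − rank ∂_1 = 7 − 6 = 1, and the invariant factors of ∂_1 are all 1, so H_0 = Z.
  H_1: rank ker ∂_1 − rank ∂_2 = (18 − 6) − 12 = 0, and ∂_2 has invariant factor 2 > 1, so H_1 = Z/2.
  H_2: rank ker ∂_2 − rank ∂_3 = (12 − 12) − 0 = 0, and there is no ∂_3, so H_2 = 0.

As a check, the Euler characteristic is 7 − 18 + 12 = 1, which agrees with 1 − 0 + 0 = 1.
(K is a triangulation of the real projective plane RP^2.)

Hence the Betti numbers are b_0 = 1, b_1 = 0, b_2 = 0.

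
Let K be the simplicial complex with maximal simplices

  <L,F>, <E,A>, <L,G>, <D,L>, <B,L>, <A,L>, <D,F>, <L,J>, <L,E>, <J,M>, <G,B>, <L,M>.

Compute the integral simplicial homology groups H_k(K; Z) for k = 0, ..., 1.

We work with the vertex ordering A < B < D < E < F < G < J < L < M. The simplices of K, each written with vertices in increasing order, are:

  0-simplices (9): A, B, D, E, F, G, J, L, M
  1-simplices (12): AE, AL, BG, BL, DF, DL, EL, FL, GL, JL, JM, LM

so the chain groups are C_0 ≅ Z^9, C_1 ≅ Z^12.

∂_1: C_1 → C_0 maps an edge to its endpoints' difference, ∂[p,q] = q − p.
This gives a 9×12 integer matrix of rank 8; reducing to Smith normal form yields diagonal entries (1,1,1,1,1,1,1,1).

Reading off H_k = ker ∂_k / im ∂_{k+1}:

  H_0: rank C_0 − rank ∂_1 = 9 − 8 = 1, and the invariant factors of ∂_1 are all 1, so H_0 = Z.
  H_1: rank ker ∂_1 − rank ∂_2 = (12 − 8) − 0 = 4, and there is no ∂_2, so H_1 = Z^4.

H_0 = Z,  H_1 = Z^4.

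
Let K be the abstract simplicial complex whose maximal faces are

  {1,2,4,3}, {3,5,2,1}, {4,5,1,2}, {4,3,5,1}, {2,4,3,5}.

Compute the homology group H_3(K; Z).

Take the total order 1 < 2 < 3 < 4 < 5 on the vertex set. Then K (dimension 3) consists of the simplices:

  0-simplices (5): [1], [2], [3], [4], [5]
  1-simplices (10): [1,2], [1,3], [1,4], [1,5], [2,3], [2,4], [2,5], [3,4], [3,5], [4,5]
  2-simplices (10): [1,2,3], [1,2,4], [1,2,5], [1,3,4], [1,3,5], [1,4,5], [2,3,4], [2,3,5], [2,4,5], [3,4,5]
  3-simplices (5): [1,2,3,4], [1,2,3,5], [1,2,4,5], [1,3,4,5], [2,3,4,5]

Hence C_0 ≅ Z^5, C_1 ≅ Z^10, C_2 ≅ Z^10, C_3 ≅ Z^5.

∂_1: C_1 → C_0 sends each edge [p,q] (with p < q) to q − p.
The resulting 5×10 matrix has rank 4, and its Smith normal form has invariant factors (1,1,1,1).

∂_2: C_2 → C_1 acts by ∂[p,q,r] = [q,r] − [p,r] + [p,q]. For instance
  ∂[1,2,4] = [2,4] − [1,4] + [1,2],
  ∂[1,4,5] = [4,5] − [1,5] + [1,4].
The 10×10 boundary matrix has rank 6 and Smith normal form diag(1,1,1,1,1,1).

∂_3: C_3 → C_2 sends each 3-simplex σ to the alternating sum Σ_i (−1)^i (σ with its i-th vertex removed). For instance
  ∂[1,2,3,4] = [2,3,4] − [1,3,4] + [1,2,4] − [1,2,3],
  ∂[1,2,3,5] = [2,3,5] − [1,3,5] + [1,2,5] − [1,2,3].
The resulting 10×5 matrix has rank 4, and its Smith normal form has invariant factors (1,1,1,1).

Reading off H_k = ker ∂_k / im ∂_{k+1}:

  H_3: rank ker ∂_3 − rank ∂_4 = (5 − 4) − 0 = 1, and there is no ∂_4, so H_3 = Z.

H_3 = Z.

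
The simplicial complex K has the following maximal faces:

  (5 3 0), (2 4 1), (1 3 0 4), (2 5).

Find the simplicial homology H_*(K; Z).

H_0 ≅ Z,  H_1 ≅ Z,  H_2 = 0,  H_3 = 0.

Take the total order 0 < 1 < 2 < 3 < 4 < 5 on the vertex set. Then K (dimension 3) consists of the simplices:

  0-simplices (6): [0], [1], [2], [3], [4], [5]
  1-simplices (11): [0,1], [0,3], [0,4], [0,5], [1,2], [1,3], [1,4], [2,4], [2,5], [3,4], [3,5]
  2-simplices (6): [0,1,3], [0,1,4], [0,3,4], [0,3,5], [1,2,4], [1,3,4]
  3-simplices (1): [0,1,3,4]

so the chain groups are C_0 ≅ Z^6, C_1 ≅ Z^11, C_2 ≅ Z^6, C_3 ≅ Z^1.

The boundary map ∂_1: C_1 → C_0 maps an edge to its endpoints' difference, ∂[p,q] = q − p.
This gives a 6×11 integer matrix of rank 5; reducing to Smith normal form yields diagonal entries (1,1,1,1,1).

Boundary ∂_2: C_2 → C_1 sends each 2-simplex [p,q,r] to [q,r] − [p,r] + [p,q]. For instance
  ∂[1,3,4] = [3,4] − [1,4] + [1,3],
  ∂[0,1,4] = [1,4] − [0,4] + [0,1].
This gives a 11×6 integer matrix of rank 5; reducing to Smith normal form yields diagonal entries (1,1,1,1,1).

The boundary map ∂_3: C_3 → C_2 sends each 3-simplex σ to the alternating sum Σ_i (−1)^i (σ with its i-th vertex removed). For instance
  ∂[0,1,3,4] = [1,3,4] − [0,3,4] + [0,1,4] − [0,1,3].
The resulting 6×1 matrix has rank 1, and its Smith normal form has invariant factors (1).

Computing H_k = (kernel of ∂_k) / (image of ∂_{k+1}):

  H_0: rank C_0 − rank ∂_1 = 6 − 5 = 1, and the invariant factors of ∂_1 are all 1, so H_0 ≅ Z.
  H_1: rank ker ∂_1 − rank ∂_2 = (11 − 5) − 5 = 1, and the invariant factors of ∂_2 are all 1, so H_1 ≅ Z.
  H_2: rank ker ∂_2 − rank ∂_3 = (6 − 5) − 1 = 0, and the invariant factors of ∂_3 are all 1, so H_2 ≅ 0.
  H_3: rank ker ∂_3 − rank ∂_4 = (1 − 1) − 0 = 0, and there is no ∂_4, so H_3 ≅ 0.

As a check, the Euler characteristic is 6 − 11 + 6 − 1 = 0, which agrees with 1 − 1 + 0 − 0 = 0.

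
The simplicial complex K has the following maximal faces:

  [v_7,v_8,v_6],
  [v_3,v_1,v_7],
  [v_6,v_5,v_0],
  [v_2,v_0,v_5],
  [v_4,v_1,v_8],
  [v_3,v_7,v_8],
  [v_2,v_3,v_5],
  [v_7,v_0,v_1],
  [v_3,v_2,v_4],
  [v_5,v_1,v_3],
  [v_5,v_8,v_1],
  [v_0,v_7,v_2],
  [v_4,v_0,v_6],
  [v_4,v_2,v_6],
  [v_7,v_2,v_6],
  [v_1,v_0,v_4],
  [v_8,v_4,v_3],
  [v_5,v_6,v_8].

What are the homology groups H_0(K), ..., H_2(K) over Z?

H_0 ≅ Z,  H_1 ≅ Z ⊕ Z/2,  H_2 = 0.

We work with the vertex ordering v_0 < v_1 < v_2 < v_3 < v_4 < v_5 < v_6 < v_7 < v_8. The simplices of K, each written with vertices in increasing order, are:

  0-simplices (9): [v_0], [v_1], [v_2], [v_3], [v_4], [v_5], [v_6], [v_7], [v_8]
  1-simplices (27): (27 of them)
  2-simplices (18): (18 of them)

so the chain groups are C_0 ≅ Z^9, C_1 ≅ Z^27, C_2 ≅ Z^18.

Boundary ∂_1: C_1 → C_0 maps an edge to its endpoints' difference, ∂[p,q] = q − p. For instance
  ∂[v_4,v_8] = [v_8] − [v_4].
The resulting 9×27 matrix has rank 8, and its Smith normal form has invariant factors (1,1,1,1,1,1,1,1).

The boundary map ∂_2: C_2 → C_1 maps a triangle to the signed sum of its edges. For instance
  ∂[v_5,v_6,v_8] = [v_6,v_8] − [v_5,v_8] + [v_5,v_6],
  ∂[v_0,v_5,v_6] = [v_5,v_6] − [v_0,v_6] + [v_0,v_5].
As a 27×18 matrix over Z this has rank 18, with invariant factors (1,1,1,1,1,1,1,1,1,1,1,1,1,1,1,1,1,2).

From H_k ≅ ker(∂_k) / im(∂_{k+1}) we obtain:

  H_0: rank C_0 − rank ∂_1 = 9 − 8 = 1, and the invariant factors of ∂_1 are all 1, so H_0 = Z.
  H_1: rank ker ∂_1 − rank ∂_2 = (27 − 8) − 18 = 1, and ∂_2 has invariant factor 2 > 1, so H_1 = Z ⊕ Z/2.
  H_2: rank ker ∂_2 − rank ∂_3 = (18 − 18) − 0 = 0, and there is no ∂_3, so H_2 = 0.

As a check, the Euler characteristic is 9 − 27 + 18 = 0, which agrees with 1 − 1 + 0 = 0.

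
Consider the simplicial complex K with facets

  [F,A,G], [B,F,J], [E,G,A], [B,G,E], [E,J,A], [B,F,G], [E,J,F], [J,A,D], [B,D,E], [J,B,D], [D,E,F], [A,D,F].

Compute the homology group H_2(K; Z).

H_2 ≅ 0.

Take the total order A < B < D < E < F < G < J on the vertex set. Then K (dimension 2) consists of the simplices:

  0-simplices (7): A, B, D, E, F, G, J
  1-simplices (18): AD, AE, AF, AG, AJ, BD, BE, BF, BG, BJ, DE, DF, DJ, EF, EG, EJ, FG, FJ
  2-simplices (12): ADF, ADJ, AEG, AEJ, AFG, BDE, BDJ, BEG, BFG, BFJ, DEF, EFJ

Hence C_0 ≅ Z^7, C_1 ≅ Z^18, C_2 ≅ Z^12.

The boundary map ∂_1: C_1 → C_0 sends each edge [p,q] (with p < q) to q − p.
As a 7×18 matrix over Z this has rank 6, with invariant factors (1,1,1,1,1,1).

Boundary ∂_2: C_2 → C_1 acts by ∂[p,q,r] = [q,r] − [p,r] + [p,q]. For instance
  ∂BEG = EG − BG + BE,
  ∂AEG = EG − AG + AE.
The 18×12 boundary matrix has rank 12 and Smith normal form diag(1,1,1,1,1,1,1,1,1,1,1,2).

Computing H_k = (kernel of ∂_k) / (image of ∂_{k+1}):

  H_2: rank ker ∂_2 − rank ∂_3 = (12 − 12) − 0 = 0, and there is no ∂_3, so H_2 ≅ 0.

(K is a triangulation of the real projective plane RP^2.)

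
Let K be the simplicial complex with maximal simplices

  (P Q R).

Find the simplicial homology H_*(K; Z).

K has 3 vertices, 3 edges, 1 triangle.
rank ∂_0 = 0, rank ∂_1 = 2 ⇒ b_0 = 3 − 0 − 2 = 1; all invariant factors of ∂_1 are 1 so no torsion. So H_0 = Z.
rank ∂_1 = 2, rank ∂_2 = 1 ⇒ b_1 = 3 − 2 − 1 = 0; all invariant factors of ∂_2 are 1 so no torsion. So H_1 = 0.
rank ∂_2 = 1, rank ∂_3 = 0 ⇒ b_2 = 1 − 1 − 0 = 0. So H_2 = 0.

H_0 ≅ Z,  H_1 = 0,  H_2 = 0.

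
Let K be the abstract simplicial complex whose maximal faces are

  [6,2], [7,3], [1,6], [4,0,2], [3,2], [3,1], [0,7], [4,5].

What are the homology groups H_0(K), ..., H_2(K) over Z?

Order the vertices as 0 < 1 < 2 < 3 < 4 < 5 < 6 < 7. Listing each simplex with vertices in this order, K has dimension 2 with simplices:

  0-simplices (8): [0], [1], [2], [3], [4], [5], [6], [7]
  1-simplices (10): [0,2], [0,4], [0,7], [1,3], [1,6], [2,3], [2,4], [2,6], [3,7], [4,5]
  2-simplices (1): [0,2,4]

giving chain groups C_0 ≅ Z^8, C_1 ≅ Z^10, C_2 ≅ Z^1.

Boundary ∂_1: C_1 → C_0 is given by ∂[p,q] = [q] − [p]. For instance
  ∂[2,3] = [3] − [2].
The resulting 8×10 matrix has rank 7, and its Smith normal form has invariant factors (1,1,1,1,1,1,1).

∂_2: C_2 → C_1 sends each 2-simplex [p,q,r] to [q,r] − [p,r] + [p,q]. For instance
  ∂[0,2,4] = [2,4] − [0,4] + [0,2].
As a 10×1 matrix over Z this has rank 1, with invariant factors (1).

Computing H_k = (kernel of ∂_k) / (image of ∂_{k+1}):

  H_0: rank C_0 − rank ∂_1 = 8 − 7 = 1, and the invariant factors of ∂_1 are all 1, so H_0 = Z.
  H_1: rank ker ∂_1 − rank ∂_2 = (10 − 7) − 1 = 2, and the invariant factors of ∂_2 are all 1, so H_1 = Z^2.
  H_2: rank ker ∂_2 − rank ∂_3 = (1 − 1) − 0 = 0, and there is no ∂_3, so H_2 = 0.

H_0 ≅ Z,  H_1 ≅ Z^2,  H_2 = 0.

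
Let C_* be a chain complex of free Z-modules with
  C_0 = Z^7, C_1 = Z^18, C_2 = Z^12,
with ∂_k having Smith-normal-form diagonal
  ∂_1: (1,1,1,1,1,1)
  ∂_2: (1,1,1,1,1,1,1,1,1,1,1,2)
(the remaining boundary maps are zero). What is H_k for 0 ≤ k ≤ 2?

H_0 ≅ Z,  H_1 ≅ Z/2Z,  H_2 = 0.

H_0: b_0 = 7 − 0 − 6 = 1; torsion from ∂_1 factors > 1: none. So H_0 ≅ Z.
H_1: b_1 = 18 − 6 − 12 = 0; torsion from ∂_2 factors > 1: [2]. So H_1 ≅ Z/2Z.
H_2: b_2 = 12 − 12 − 0 = 0; torsion from ∂_3 factors > 1: none. So H_2 ≅ 0.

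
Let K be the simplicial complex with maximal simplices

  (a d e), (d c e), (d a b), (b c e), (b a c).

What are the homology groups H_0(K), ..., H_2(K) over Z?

We work with the vertex ordering a < b < c < d < e. The simplices of K, each written with vertices in increasing order, are:

  0-simplices (5): a, b, c, d, e
  1-simplices (10): ab, ac, ad, ae, bc, bd, be, cd, ce, de
  2-simplices (5): abc, abd, ade, bce, cde

Hence C_0 ≅ Z^5, C_1 ≅ Z^10, C_2 ≅ Z^5.

The boundary map ∂_1: C_1 → C_0 is given by ∂[p,q] = [q] − [p].
This gives a 5×10 integer matrix of rank 4; reducing to Smith normal form yields diagonal entries (1,1,1,1).

The boundary map ∂_2: C_2 → C_1 sends each 2-simplex [p,q,r] to [q,r] − [p,r] + [p,q]. For instance
  ∂bce = ce − be + bc,
  ∂abc = bc − ac + ab.
The 10×5 boundary matrix has rank 5 and Smith normal form diag(1,1,1,1,1).

Reading off H_k = ker ∂_k / im ∂_{k+1}:

  H_0: rank C_0 − rank ∂_1 = 5 − 4 = 1, and the invariant factors of ∂_1 are all 1, so H_0 = Z.
  H_1: rank ker ∂_1 − rank ∂_2 = (10 − 4) − 5 = 1, and the invariant factors of ∂_2 are all 1, so H_1 = Z.
  H_2: rank ker ∂_2 − rank ∂_3 = (5 − 5) − 0 = 0, and there is no ∂_3, so H_2 = 0.

(K is a triangulation of the Möbius band.)

H_0 ≅ Z,  H_1 ≅ Z,  H_2 = 0.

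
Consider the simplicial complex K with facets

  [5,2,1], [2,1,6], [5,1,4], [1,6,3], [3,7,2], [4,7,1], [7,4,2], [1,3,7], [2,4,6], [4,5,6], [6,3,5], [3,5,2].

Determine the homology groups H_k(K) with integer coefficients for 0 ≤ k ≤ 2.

We work with the vertex ordering 1 < 2 < 3 < 4 < 5 < 6 < 7. The simplices of K, each written with vertices in increasing order, are:

  0-simplices (7): [1], [2], [3], [4], [5], [6], [7]
  1-simplices (18): [1,2], [1,3], [1,4], [1,5], [1,6], [1,7], [2,3], [2,4], [2,5], [2,6], [2,7], [3,5], [3,6], [3,7], [4,5], [4,6], [4,7], [5,6]
  2-simplices (12): [1,2,5], [1,2,6], [1,3,6], [1,3,7], [1,4,5], [1,4,7], [2,3,5], [2,3,7], [2,4,6], [2,4,7], [3,5,6], [4,5,6]

giving chain groups C_0 ≅ Z^7, C_1 ≅ Z^18, C_2 ≅ Z^12.

Boundary ∂_1: C_1 → C_0 is given by ∂[p,q] = [q] − [p]. For instance
  ∂[2,5] = [5] − [2].
As a 7×18 matrix over Z this has rank 6, with invariant factors (1,1,1,1,1,1).

The boundary map ∂_2: C_2 → C_1 maps a triangle to the signed sum of its edges. For instance
  ∂[2,3,7] = [3,7] − [2,7] + [2,3],
  ∂[2,3,5] = [3,5] − [2,5] + [2,3].
The resulting 18×12 matrix has rank 12, and its Smith normal form has invariant factors (1,1,1,1,1,1,1,1,1,1,1,2).

From H_k ≅ ker(∂_k) / im(∂_{k+1}) we obtain:

  H_0: rank C_0 − rank ∂_1 = 7 − 6 = 1, and the invariant factors of ∂_1 are all 1, so H_0 = Z.
  H_1: rank ker ∂_1 − rank ∂_2 = (18 − 6) − 12 = 0, and ∂_2 has invariant factor 2 > 1, so H_1 = Z/2.
  H_2: rank ker ∂_2 − rank ∂_3 = (12 − 12) − 0 = 0, and there is no ∂_3, so H_2 = 0.

H_0 ≅ Z,  H_1 ≅ Z/2,  H_2 = 0.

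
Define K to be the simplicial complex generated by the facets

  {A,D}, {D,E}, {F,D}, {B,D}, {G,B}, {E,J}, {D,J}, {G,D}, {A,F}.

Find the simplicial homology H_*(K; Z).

H_0 ≅ Z,  H_1 ≅ Z^3.

Order the vertices as A < B < D < E < F < G < J. Listing each simplex with vertices in this order, K has dimension 1 with simplices:

  0-simplices (7): A, B, D, E, F, G, J
  1-simplices (9): AD, AF, BD, BG, DE, DF, DG, DJ, EJ

giving chain groups C_0 ≅ Z^7, C_1 ≅ Z^9.

The boundary map ∂_1: C_1 → C_0 maps an edge to its endpoints' difference, ∂[p,q] = q − p. For instance
  ∂DG = G − D.
As a 7×9 matrix over Z this has rank 6, with invariant factors (1,1,1,1,1,1).

Reading off H_k = ker ∂_k / im ∂_{k+1}:

  H_0: rank C_0 − rank ∂_1 = 7 − 6 = 1, and the invariant factors of ∂_1 are all 1, so H_0 = Z.
  H_1: rank ker ∂_1 − rank ∂_2 = (9 − 6) − 0 = 3, and there is no ∂_2, so H_1 = Z^3.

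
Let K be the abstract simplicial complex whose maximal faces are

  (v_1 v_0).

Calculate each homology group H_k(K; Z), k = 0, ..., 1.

H_0 = Z,  H_1 = 0.

We work with the vertex ordering v_0 < v_1. The simplices of K, each written with vertices in increasing order, are:

  0-simplices (2): [v_0], [v_1]
  1-simplices (1): [v_0,v_1]

so the chain groups are C_0 ≅ Z^2, C_1 ≅ Z^1.

The boundary map ∂_1: C_1 → C_0 is given by ∂[p,q] = [q] − [p]. For instance
  ∂[v_0,v_1] = [v_1] − [v_0].
The resulting 2×1 matrix has rank 1, and its Smith normal form has invariant factors (1).

Computing H_k = (kernel of ∂_k) / (image of ∂_{k+1}):

  H_0: rank C_0 − rank ∂_1 = 2 − 1 = 1, and the invariant factors of ∂_1 are all 1, so H_0 = Z.
  H_1: rank ker ∂_1 − rank ∂_2 = (1 − 1) − 0 = 0, and there is no ∂_2, so H_1 = 0.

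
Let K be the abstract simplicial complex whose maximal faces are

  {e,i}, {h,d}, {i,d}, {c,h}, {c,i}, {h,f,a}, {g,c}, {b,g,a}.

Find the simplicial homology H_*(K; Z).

H_0 = Z,  H_1 = Z^2,  H_2 = 0.

We work with the vertex ordering a < b < c < d < e < f < g < h < i. The simplices of K, each written with vertices in increasing order, are:

  0-simplices (9): a, b, c, d, e, f, g, h, i
  1-simplices (12): ab, af, ag, ah, bg, cg, ch, ci, dh, di, ei, fh
  2-simplices (2): abg, afh

Hence C_0 ≅ Z^9, C_1 ≅ Z^12, C_2 ≅ Z^2.

The boundary map ∂_1: C_1 → C_0 maps an edge to its endpoints' difference, ∂[p,q] = q − p. For instance
  ∂ei = i − e.
This gives a 9×12 integer matrix of rank 8; reducing to Smith normal form yields diagonal entries (1,1,1,1,1,1,1,1).

Boundary ∂_2: C_2 → C_1 acts by ∂[p,q,r] = [q,r] − [p,r] + [p,q]. For instance
  ∂abg = bg − ag + ab,
  ∂afh = fh − ah + af.
The resulting 12×2 matrix has rank 2, and its Smith normal form has invariant factors (1,1).

Now H_k = ker ∂_k / im ∂_{k+1}, so:

  H_0: rank C_0 − rank ∂_1 = 9 − 8 = 1, and the invariant factors of ∂_1 are all 1, so H_0 ≅ Z.
  H_1: rank ker ∂_1 − rank ∂_2 = (12 − 8) − 2 = 2, and the invariant factors of ∂_2 are all 1, so H_1 ≅ Z^2.
  H_2: rank ker ∂_2 − rank ∂_3 = (2 − 2) − 0 = 0, and there is no ∂_3, so H_2 ≅ 0.

As a check, the Euler characteristic is 9 − 12 + 2 = -1, which agrees with 1 − 2 + 0 = -1.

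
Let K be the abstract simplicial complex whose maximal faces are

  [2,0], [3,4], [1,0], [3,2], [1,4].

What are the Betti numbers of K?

Order the vertices as 0 < 1 < 2 < 3 < 4. Listing each simplex with vertices in this order, K has dimension 1 with simplices:

  0-simplices (5): [0], [1], [2], [3], [4]
  1-simplices (5): [0,1], [0,2], [1,4], [2,3], [3,4]

Hence C_0 ≅ Z^5, C_1 ≅ Z^5.

∂_1: C_1 → C_0 maps an edge to its endpoints' difference, ∂[p,q] = q − p. For instance
  ∂[0,1] = [1] − [0].
This gives a 5×5 integer matrix of rank 4; reducing to Smith normal form yields diagonal entries (1,1,1,1).

From H_k ≅ ker(∂_k) / im(∂_{k+1}) we obtain:

  H_0: rank C_0 − rank ∂_1 = 5 − 4 = 1, and the invariant factors of ∂_1 are all 1, so H_0 ≅ Z.
  H_1: rank ker ∂_1 − rank ∂_2 = (5 − 4) − 0 = 1, and there is no ∂_2, so H_1 ≅ Z.

As a check, the Euler characteristic is 5 − 5 = 0, which agrees with 1 − 1 = 0.

Hence the Betti numbers are b_0 = 1, b_1 = 1.

b_0 = 1, b_1 = 1.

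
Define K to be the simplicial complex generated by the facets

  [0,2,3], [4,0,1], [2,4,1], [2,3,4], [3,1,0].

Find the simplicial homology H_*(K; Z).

Order the vertices as 0 < 1 < 2 < 3 < 4. Listing each simplex with vertices in this order, K has dimension 2 with simplices:

  0-simplices (5): [0], [1], [2], [3], [4]
  1-simplices (10): [0,1], [0,2], [0,3], [0,4], [1,2], [1,3], [1,4], [2,3], [2,4], [3,4]
  2-simplices (5): [0,1,3], [0,1,4], [0,2,3], [1,2,4], [2,3,4]

giving chain groups C_0 ≅ Z^5, C_1 ≅ Z^10, C_2 ≅ Z^5.

∂_1: C_1 → C_0 sends each edge [p,q] (with p < q) to q − p.
The resulting 5×10 matrix has rank 4, and its Smith normal form has invariant factors (1,1,1,1).

∂_2: C_2 → C_1 acts by ∂[p,q,r] = [q,r] − [p,r] + [p,q]. For instance
  ∂[0,2,3] = [2,3] − [0,3] + [0,2],
  ∂[2,3,4] = [3,4] − [2,4] + [2,3].
The 10×5 boundary matrix has rank 5 and Smith normal form diag(1,1,1,1,1).

Reading off H_k = ker ∂_k / im ∂_{k+1}:

  H_0: rank C_0 − rank ∂_1 = 5 − 4 = 1, and the invariant factors of ∂_1 are all 1, so H_0 ≅ Z.
  H_1: rank ker ∂_1 − rank ∂_2 = (10 − 4) − 5 = 1, and the invariant factors of ∂_2 are all 1, so H_1 ≅ Z.
  H_2: rank ker ∂_2 − rank ∂_3 = (5 − 5) − 0 = 0, and there is no ∂_3, so H_2 ≅ 0.

H_0 ≅ Z,  H_1 ≅ Z,  H_2 = 0.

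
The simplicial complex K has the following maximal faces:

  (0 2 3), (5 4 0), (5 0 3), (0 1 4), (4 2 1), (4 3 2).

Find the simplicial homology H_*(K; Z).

We work with the vertex ordering 0 < 1 < 2 < 3 < 4 < 5. The simplices of K, each written with vertices in increasing order, are:

  0-simplices (6): [0], [1], [2], [3], [4], [5]
  1-simplices (12): [0,1], [0,2], [0,3], [0,4], [0,5], [1,2], [1,4], [2,3], [2,4], [3,4], [3,5], [4,5]
  2-simplices (6): [0,1,4], [0,2,3], [0,3,5], [0,4,5], [1,2,4], [2,3,4]

so the chain groups are C_0 ≅ Z^6, C_1 ≅ Z^12, C_2 ≅ Z^6.

The boundary map ∂_1: C_1 → C_0 is given by ∂[p,q] = [q] − [p]. For instance
  ∂[2,3] = [3] − [2].
This gives a 6×12 integer matrix of rank 5; reducing to Smith normal form yields diagonal entries (1,1,1,1,1).

∂_2: C_2 → C_1 maps a triangle to the signed sum of its edges. For instance
  ∂[0,2,3] = [2,3] − [0,3] + [0,2],
  ∂[0,1,4] = [1,4] − [0,4] + [0,1].
As a 12×6 matrix over Z this has rank 6, with invariant factors (1,1,1,1,1,1).

Computing H_k = (kernel of ∂_k) / (image of ∂_{k+1}):

  H_0: rank C_0 − rank ∂_1 = 6 − 5 = 1, and the invariant factors of ∂_1 are all 1, so H_0 ≅ Z.
  H_1: rank ker ∂_1 − rank ∂_2 = (12 − 5) − 6 = 1, and the invariant factors of ∂_2 are all 1, so H_1 ≅ Z.
  H_2: rank ker ∂_2 − rank ∂_3 = (6 − 6) − 0 = 0, and there is no ∂_3, so H_2 ≅ 0.

H_0 = Z,  H_1 = Z,  H_2 = 0.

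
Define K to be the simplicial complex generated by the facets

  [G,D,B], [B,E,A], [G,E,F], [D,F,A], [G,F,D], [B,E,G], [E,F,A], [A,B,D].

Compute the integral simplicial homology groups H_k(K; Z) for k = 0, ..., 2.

H_0 = Z,  H_1 = 0,  H_2 = Z.

Fix the vertex order A < B < D < E < F < G and write every simplex with vertices in increasing order. Then dim K = 2 and the simplices of K are:

  0-simplices (6): A, B, D, E, F, G
  1-simplices (12): AB, AD, AE, AF, BD, BE, BG, DF, DG, EF, EG, FG
  2-simplices (8): ABD, ABE, ADF, AEF, BDG, BEG, DFG, EFG

so the chain groups are C_0 ≅ Z^6, C_1 ≅ Z^12, C_2 ≅ Z^8.

The boundary map ∂_1: C_1 → C_0 maps an edge to its endpoints' difference, ∂[p,q] = q − p.
As a 6×12 matrix over Z this has rank 5, with invariant factors (1,1,1,1,1).

∂_2: C_2 → C_1 acts by ∂[p,q,r] = [q,r] − [p,r] + [p,q]. For instance
  ∂ADF = DF − AF + AD,
  ∂ABD = BD − AD + AB.
The 12×8 boundary matrix has rank 7 and Smith normal form diag(1,1,1,1,1,1,1).

Now H_k = ker ∂_k / im ∂_{k+1}, so:

  H_0: rank C_0 − rank ∂_1 = 6 − 5 = 1, and the invariant factors of ∂_1 are all 1, so H_0 = Z.
  H_1: rank ker ∂_1 − rank ∂_2 = (12 − 5) − 7 = 0, and the invariant factors of ∂_2 are all 1, so H_1 = 0.
  H_2: rank ker ∂_2 − rank ∂_3 = (8 − 7) − 0 = 1, and there is no ∂_3, so H_2 = Z.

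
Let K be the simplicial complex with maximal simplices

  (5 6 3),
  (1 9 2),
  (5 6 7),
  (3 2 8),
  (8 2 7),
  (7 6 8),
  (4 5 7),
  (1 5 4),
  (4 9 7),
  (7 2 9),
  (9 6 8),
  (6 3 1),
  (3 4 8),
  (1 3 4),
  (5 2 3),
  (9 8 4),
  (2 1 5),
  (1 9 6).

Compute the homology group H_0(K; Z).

Order the vertices as 1 < 2 < 3 < 4 < 5 < 6 < 7 < 8 < 9. Listing each simplex with vertices in this order, K has dimension 2 with simplices:

  0-simplices (9): [1], [2], [3], [4], [5], [6], [7], [8], [9]
  1-simplices (27): (27 of them)
  2-simplices (18): [1,2,5], [1,2,9], [1,3,4], [1,3,6], [1,4,5], [1,6,9], [2,3,5], [2,3,8], [2,7,8], [2,7,9], [3,4,8], [3,5,6], [4,5,7], [4,7,9], [4,8,9], [5,6,7], [6,7,8], [6,8,9]

giving chain groups C_0 ≅ Z^9, C_1 ≅ Z^27, C_2 ≅ Z^18.

Boundary ∂_1: C_1 → C_0 is given by ∂[p,q] = [q] − [p]. For instance
  ∂[1,5] = [5] − [1].
As a 9×27 matrix over Z this has rank 8, with invariant factors (1,1,1,1,1,1,1,1).

The boundary map ∂_2: C_2 → C_1 sends each 2-simplex [p,q,r] to [q,r] − [p,r] + [p,q]. For instance
  ∂[1,3,6] = [3,6] − [1,6] + [1,3],
  ∂[3,5,6] = [5,6] − [3,6] + [3,5].
This gives a 27×18 integer matrix of rank 18; reducing to Smith normal form yields diagonal entries (1,1,1,1,1,1,1,1,1,1,1,1,1,1,1,1,1,2).

From H_k ≅ ker(∂_k) / im(∂_{k+1}) we obtain:

  H_0: rank C_0 − rank ∂_1 = 9 − 8 = 1, and the invariant factors of ∂_1 are all 1, so H_0 = Z.

(K is a triangulation of the Klein bottle.)

H_0 ≅ Z.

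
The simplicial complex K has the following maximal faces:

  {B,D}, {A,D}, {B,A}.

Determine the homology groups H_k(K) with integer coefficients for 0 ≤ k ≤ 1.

Take the total order A < B < D on the vertex set. Then K (dimension 1) consists of the simplices:

  0-simplices (3): A, B, D
  1-simplices (3): AB, AD, BD

Hence C_0 ≅ Z^3, C_1 ≅ Z^3.

The boundary map ∂_1: C_1 → C_0 sends each edge [p,q] (with p < q) to q − p. For instance
  ∂AD = D − A.
This gives a 3×3 integer matrix of rank 2; reducing to Smith normal form yields diagonal entries (1,1).

From H_k ≅ ker(∂_k) / im(∂_{k+1}) we obtain:

  H_0: rank C_0 − rank ∂_1 = 3 − 2 = 1, and the invariant factors of ∂_1 are all 1, so H_0 ≅ Z.
  H_1: rank ker ∂_1 − rank ∂_2 = (3 − 2) − 0 = 1, and there is no ∂_2, so H_1 ≅ Z.

As a check, the Euler characteristic is 3 − 3 = 0, which agrees with 1 − 1 = 0.
(K is a triangulation of the circle S^1.)

H_0 = Z,  H_1 = Z.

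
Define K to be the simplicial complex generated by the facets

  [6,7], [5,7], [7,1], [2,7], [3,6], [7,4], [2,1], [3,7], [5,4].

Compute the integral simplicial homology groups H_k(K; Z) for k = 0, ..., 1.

H_0 ≅ Z,  H_1 ≅ Z^3.

We work with the vertex ordering 1 < 2 < 3 < 4 < 5 < 6 < 7. The simplices of K, each written with vertices in increasing order, are:

  0-simplices (7): [1], [2], [3], [4], [5], [6], [7]
  1-simplices (9): [1,2], [1,7], [2,7], [3,6], [3,7], [4,5], [4,7], [5,7], [6,7]

Hence C_0 ≅ Z^7, C_1 ≅ Z^9.

Boundary ∂_1: C_1 → C_0 is given by ∂[p,q] = [q] − [p].
The resulting 7×9 matrix has rank 6, and its Smith normal form has invariant factors (1,1,1,1,1,1).

From H_k ≅ ker(∂_k) / im(∂_{k+1}) we obtain:

  H_0: rank C_0 − rank ∂_1 = 7 − 6 = 1, and the invariant factors of ∂_1 are all 1, so H_0 = Z.
  H_1: rank ker ∂_1 − rank ∂_2 = (9 − 6) − 0 = 3, and there is no ∂_2, so H_1 = Z^3.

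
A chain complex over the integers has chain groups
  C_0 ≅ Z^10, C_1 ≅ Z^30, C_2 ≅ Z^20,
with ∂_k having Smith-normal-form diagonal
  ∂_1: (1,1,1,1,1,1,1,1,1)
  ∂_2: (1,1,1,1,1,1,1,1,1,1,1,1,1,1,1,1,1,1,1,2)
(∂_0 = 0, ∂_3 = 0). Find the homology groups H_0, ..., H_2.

H_0: b_0 = 10 − 0 − 9 = 1; torsion from ∂_1 factors > 1: none. So H_0 ≅ Z.
H_1: b_1 = 30 − 9 − 20 = 1; torsion from ∂_2 factors > 1: [2]. So H_1 ≅ Z ⊕ Z/2.
H_2: b_2 = 20 − 20 − 0 = 0; torsion from ∂_3 factors > 1: none. So H_2 ≅ 0.

H_0 ≅ Z,  H_1 ≅ Z ⊕ Z/2,  H_2 = 0.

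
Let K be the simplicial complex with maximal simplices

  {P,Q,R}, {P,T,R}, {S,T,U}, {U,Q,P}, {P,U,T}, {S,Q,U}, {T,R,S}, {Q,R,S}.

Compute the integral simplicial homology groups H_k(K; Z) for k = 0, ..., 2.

K has 6 vertices, 12 edges, 8 triangles.
rank ∂_0 = 0, rank ∂_1 = 5 ⇒ b_0 = 6 − 0 − 5 = 1; all invariant factors of ∂_1 are 1 so no torsion. So H_0 = Z.
rank ∂_1 = 5, rank ∂_2 = 7 ⇒ b_1 = 12 − 5 − 7 = 0; all invariant factors of ∂_2 are 1 so no torsion. So H_1 = 0.
rank ∂_2 = 7, rank ∂_3 = 0 ⇒ b_2 = 8 − 7 − 0 = 1. So H_2 = Z.

H_0 = Z,  H_1 = 0,  H_2 = Z.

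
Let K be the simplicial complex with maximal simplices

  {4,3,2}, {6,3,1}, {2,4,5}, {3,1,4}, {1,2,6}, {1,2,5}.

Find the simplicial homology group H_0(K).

H_0 ≅ Z.

K has 6 vertices, 12 edges, 6 triangles.
rank ∂_0 = 0, rank ∂_1 = 5 ⇒ b_0 = 6 − 0 − 5 = 1; all invariant factors of ∂_1 are 1 so no torsion. So H_0 = Z.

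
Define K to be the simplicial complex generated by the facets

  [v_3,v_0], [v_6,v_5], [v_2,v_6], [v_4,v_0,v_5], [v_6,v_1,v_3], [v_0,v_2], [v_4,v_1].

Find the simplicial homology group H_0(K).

K has 7 vertices, 11 edges, 2 triangles.
rank ∂_0 = 0, rank ∂_1 = 6 ⇒ b_0 = 7 − 0 − 6 = 1; all invariant factors of ∂_1 are 1 so no torsion. So H_0 = Z.

H_0 ≅ Z.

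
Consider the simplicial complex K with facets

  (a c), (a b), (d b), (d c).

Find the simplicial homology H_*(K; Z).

H_0 ≅ Z,  H_1 ≅ Z.

K has 4 vertices, 4 edges.
rank ∂_0 = 0, rank ∂_1 = 3 ⇒ b_0 = 4 − 0 − 3 = 1; all invariant factors of ∂_1 are 1 so no torsion. So H_0 ≅ Z.
rank ∂_1 = 3, rank ∂_2 = 0 ⇒ b_1 = 4 − 3 − 0 = 1. So H_1 ≅ Z.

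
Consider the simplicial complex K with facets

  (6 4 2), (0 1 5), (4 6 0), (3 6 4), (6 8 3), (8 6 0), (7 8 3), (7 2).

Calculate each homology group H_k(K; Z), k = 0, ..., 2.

Order the vertices as 0 < 1 < 2 < 3 < 4 < 5 < 6 < 7 < 8. Listing each simplex with vertices in this order, K has dimension 2 with simplices:

  0-simplices (9): [0], [1], [2], [3], [4], [5], [6], [7], [8]
  1-simplices (16): [0,1], [0,4], [0,5], [0,6], [0,8], [1,5], [2,4], [2,6], [2,7], [3,4], [3,6], [3,7], [3,8], [4,6], [6,8], [7,8]
  2-simplices (7): [0,1,5], [0,4,6], [0,6,8], [2,4,6], [3,4,6], [3,6,8], [3,7,8]

so the chain groups are C_0 ≅ Z^9, C_1 ≅ Z^16, C_2 ≅ Z^7.

Boundary ∂_1: C_1 → C_0 maps an edge to its endpoints' difference, ∂[p,q] = q − p.
The 9×16 boundary matrix has rank 8 and Smith normal form diag(1,1,1,1,1,1,1,1).

∂_2: C_2 → C_1 acts by ∂[p,q,r] = [q,r] − [p,r] + [p,q]. For instance
  ∂[3,4,6] = [4,6] − [3,6] + [3,4],
  ∂[0,4,6] = [4,6] − [0,6] + [0,4].
The 16×7 boundary matrix has rank 7 and Smith normal form diag(1,1,1,1,1,1,1).

Now H_k = ker ∂_k / im ∂_{k+1}, so:

  H_0: rank C_0 − rank ∂_1 = 9 − 8 = 1, and the invariant factors of ∂_1 are all 1, so H_0 = Z.
  H_1: rank ker ∂_1 − rank ∂_2 = (16 − 8) − 7 = 1, and the invariant factors of ∂_2 are all 1, so H_1 = Z.
  H_2: rank ker ∂_2 − rank ∂_3 = (7 − 7) − 0 = 0, and there is no ∂_3, so H_2 = 0.

H_0 ≅ Z,  H_1 ≅ Z,  H_2 = 0.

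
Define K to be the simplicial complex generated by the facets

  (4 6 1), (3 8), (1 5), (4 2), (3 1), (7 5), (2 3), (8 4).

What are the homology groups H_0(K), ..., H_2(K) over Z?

Take the total order 1 < 2 < 3 < 4 < 5 < 6 < 7 < 8 on the vertex set. Then K (dimension 2) consists of the simplices:

  0-simplices (8): [1], [2], [3], [4], [5], [6], [7], [8]
  1-simplices (10): [1,3], [1,4], [1,5], [1,6], [2,3], [2,4], [3,8], [4,6], [4,8], [5,7]
  2-simplices (1): [1,4,6]

so the chain groups are C_0 ≅ Z^8, C_1 ≅ Z^10, C_2 ≅ Z^1.

The boundary map ∂_1: C_1 → C_0 maps an edge to its endpoints' difference, ∂[p,q] = q − p. For instance
  ∂[1,6] = [6] − [1].
The 8×10 boundary matrix has rank 7 and Smith normal form diag(1,1,1,1,1,1,1).

The boundary map ∂_2: C_2 → C_1 maps a triangle to the signed sum of its edges. For instance
  ∂[1,4,6] = [4,6] − [1,6] + [1,4].
The 10×1 boundary matrix has rank 1 and Smith normal form diag(1).

From H_k ≅ ker(∂_k) / im(∂_{k+1}) we obtain:

  H_0: rank C_0 − rank ∂_1 = 8 − 7 = 1, and the invariant factors of ∂_1 are all 1, so H_0 ≅ Z.
  H_1: rank ker ∂_1 − rank ∂_2 = (10 − 7) − 1 = 2, and the invariant factors of ∂_2 are all 1, so H_1 ≅ Z^2.
  H_2: rank ker ∂_2 − rank ∂_3 = (1 − 1) − 0 = 0, and there is no ∂_3, so H_2 ≅ 0.

As a check, the Euler characteristic is 8 − 10 + 1 = -1, which agrees with 1 − 2 + 0 = -1.

H_0 ≅ Z,  H_1 ≅ Z^2,  H_2 = 0.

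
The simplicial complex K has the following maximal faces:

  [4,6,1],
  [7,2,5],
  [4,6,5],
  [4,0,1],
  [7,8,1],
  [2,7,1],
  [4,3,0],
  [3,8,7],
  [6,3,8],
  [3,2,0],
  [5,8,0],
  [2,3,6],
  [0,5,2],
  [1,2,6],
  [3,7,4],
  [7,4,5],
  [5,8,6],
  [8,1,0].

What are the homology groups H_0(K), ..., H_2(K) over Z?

H_0 ≅ Z,  H_1 ≅ Z^2,  H_2 ≅ Z.

K has 9 vertices, 27 edges, 18 triangles.
rank ∂_0 = 0, rank ∂_1 = 8 ⇒ b_0 = 9 − 0 − 8 = 1; all invariant factors of ∂_1 are 1 so no torsion. So H_0 = Z.
rank ∂_1 = 8, rank ∂_2 = 17 ⇒ b_1 = 27 − 8 − 17 = 2; all invariant factors of ∂_2 are 1 so no torsion. So H_1 = Z^2.
rank ∂_2 = 17, rank ∂_3 = 0 ⇒ b_2 = 18 − 17 − 0 = 1. So H_2 = Z.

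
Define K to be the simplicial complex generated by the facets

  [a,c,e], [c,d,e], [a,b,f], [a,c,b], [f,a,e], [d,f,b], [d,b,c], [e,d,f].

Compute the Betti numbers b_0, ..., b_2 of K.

b_0 = 1, b_1 = 0, b_2 = 1.

Order the vertices as a < b < c < d < e < f. Listing each simplex with vertices in this order, K has dimension 2 with simplices:

  0-simplices (6): a, b, c, d, e, f
  1-simplices (12): ab, ac, ae, af, bc, bd, bf, cd, ce, de, df, ef
  2-simplices (8): abc, abf, ace, aef, bcd, bdf, cde, def

giving chain groups C_0 ≅ Z^6, C_1 ≅ Z^12, C_2 ≅ Z^8.

∂_1: C_1 → C_0 maps an edge to its endpoints' difference, ∂[p,q] = q − p. For instance
  ∂bc = c − b.
As a 6×12 matrix over Z this has rank 5, with invariant factors (1,1,1,1,1).

∂_2: C_2 → C_1 maps a triangle to the signed sum of its edges. For instance
  ∂abc = bc − ac + ab,
  ∂abf = bf − af + ab.
The 12×8 boundary matrix has rank 7 and Smith normal form diag(1,1,1,1,1,1,1).

Reading off H_k = ker ∂_k / im ∂_{k+1}:

  H_0: rank C_0 − rank ∂_1 = 6 − 5 = 1, and the invariant factors of ∂_1 are all 1, so H_0 = Z.
  H_1: rank ker ∂_1 − rank ∂_2 = (12 − 5) − 7 = 0, and the invariant factors of ∂_2 are all 1, so H_1 = 0.
  H_2: rank ker ∂_2 − rank ∂_3 = (8 − 7) − 0 = 1, and there is no ∂_3, so H_2 = Z.

Hence the Betti numbers are b_0 = 1, b_1 = 0, b_2 = 1.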